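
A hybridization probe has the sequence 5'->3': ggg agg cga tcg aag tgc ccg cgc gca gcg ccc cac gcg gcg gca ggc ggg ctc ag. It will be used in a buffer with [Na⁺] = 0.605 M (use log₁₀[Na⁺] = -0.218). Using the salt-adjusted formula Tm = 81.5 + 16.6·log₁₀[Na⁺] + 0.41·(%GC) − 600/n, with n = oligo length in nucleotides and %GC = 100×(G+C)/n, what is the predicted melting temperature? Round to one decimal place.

Length n = 56. T=3, G=25, C=20, A=8
G+C = 45, so %GC = 45/56 × 100 = 80.357%
Salt term: 16.6 × (-0.218) = -3.619
GC term: 0.41 × 80.357 = 32.946; length term: −600/56 = −10.714
Tm = 81.5 + (-3.619) + 32.946 − 10.714 = 100.113 → 100.1°C

100.1°C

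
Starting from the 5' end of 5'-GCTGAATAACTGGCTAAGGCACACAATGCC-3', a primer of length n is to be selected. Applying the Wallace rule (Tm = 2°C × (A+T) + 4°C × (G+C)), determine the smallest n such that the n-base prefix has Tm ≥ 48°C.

First 16 bases: GCTGAATAACTGGCTA → Tm = 46°C (< 48°C)
First 17 bases: GCTGAATAACTGGCTAA → Tm = 48°C (≥ 48°C)
Each additional base adds 2°C (A/T) or 4°C (G/C), so Tm is non-decreasing in n; n = 17 is the first length to reach 48°C.

n = 17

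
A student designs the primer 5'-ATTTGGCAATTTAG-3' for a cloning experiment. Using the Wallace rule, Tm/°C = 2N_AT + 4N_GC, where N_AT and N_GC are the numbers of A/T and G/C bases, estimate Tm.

36°C

Scanning the sequence gives G=3, T=6, A=4, C=1.
A+T = 10, G+C = 4
Tm = 2×10 + 4×4 = 36°C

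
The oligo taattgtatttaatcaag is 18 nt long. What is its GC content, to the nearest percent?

17%

Base counts: C=1, T=8, G=2, A=7
G+C = 2 + 1 = 3 out of 18 bases
%GC = 3/18 × 100 = 16.67% ≈ 17%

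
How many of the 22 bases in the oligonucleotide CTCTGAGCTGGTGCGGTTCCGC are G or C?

Counting bases: C=7, G=8, T=6, A=1
G+C = 8 + 7 = 15

15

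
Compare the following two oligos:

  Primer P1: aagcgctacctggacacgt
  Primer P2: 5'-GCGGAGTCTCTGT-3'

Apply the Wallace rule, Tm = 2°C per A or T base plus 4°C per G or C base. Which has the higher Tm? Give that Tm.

Primer P1: A+T=8, G+C=11 → Tm = 2(8)+4(11) = 60°C
Primer P2: A+T=5, G+C=8 → Tm = 2(5)+4(8) = 42°C
60°C vs 42°C → primer P1 is higher.

Primer P1, 60°C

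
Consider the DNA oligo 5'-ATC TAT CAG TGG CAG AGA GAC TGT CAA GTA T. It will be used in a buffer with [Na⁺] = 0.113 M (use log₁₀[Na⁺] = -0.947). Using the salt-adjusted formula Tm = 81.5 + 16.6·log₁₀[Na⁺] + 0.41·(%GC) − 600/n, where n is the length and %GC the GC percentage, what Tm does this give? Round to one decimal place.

Length n = 31. A=10, C=5, T=8, G=8
G+C = 13, so %GC = 13/31 × 100 = 41.935%
Salt term: 16.6 × (-0.947) = -15.72
GC term: 0.41 × 41.935 = 17.193; length term: −600/31 = −19.355
Tm = 81.5 + (-15.72) + 17.193 − 19.355 = 63.618 → 63.6°C

63.6°C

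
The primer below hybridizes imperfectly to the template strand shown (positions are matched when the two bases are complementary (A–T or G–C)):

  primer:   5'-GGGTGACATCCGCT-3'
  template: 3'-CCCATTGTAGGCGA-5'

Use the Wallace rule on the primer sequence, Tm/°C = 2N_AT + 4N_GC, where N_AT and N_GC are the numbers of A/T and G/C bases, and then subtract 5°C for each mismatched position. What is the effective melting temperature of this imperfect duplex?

Primer base counts: A=2, T=3, G=5, C=4 → A+T=5, G+C=9
Perfect-match Tm = 2(5) + 4(9) = 10 + 36 = 46°C
Mismatches (positions where the bases are not complementary): 1 (at position 5)
Effective Tm = 46 − 1×5 = 46 − 5 = 41°C

41°C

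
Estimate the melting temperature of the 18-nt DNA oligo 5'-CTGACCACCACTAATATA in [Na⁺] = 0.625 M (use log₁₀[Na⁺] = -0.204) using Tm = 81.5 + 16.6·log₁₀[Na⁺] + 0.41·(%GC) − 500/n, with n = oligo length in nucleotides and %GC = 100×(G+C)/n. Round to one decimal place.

66.3°C

Length n = 18. Scanning the sequence gives T=4, C=6, G=1, A=7.
G+C = 7, so %GC = 7/18 × 100 = 38.889%
Salt term: 16.6 × (-0.204) = -3.386
GC term: 0.41 × 38.889 = 15.944; length term: −500/18 = −27.778
Tm = 81.5 + (-3.386) + 15.944 − 27.778 = 66.28 → 66.3°C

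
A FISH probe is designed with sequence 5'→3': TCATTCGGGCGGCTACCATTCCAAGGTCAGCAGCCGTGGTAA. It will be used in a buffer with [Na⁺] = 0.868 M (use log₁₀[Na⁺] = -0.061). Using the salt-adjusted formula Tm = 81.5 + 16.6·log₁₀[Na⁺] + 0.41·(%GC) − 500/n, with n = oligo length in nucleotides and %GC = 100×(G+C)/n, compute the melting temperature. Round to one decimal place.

Length n = 42. T=9, C=12, A=9, G=12
G+C = 24, so %GC = 24/42 × 100 = 57.143%
Salt term: 16.6 × (-0.061) = -1.013
GC term: 0.41 × 57.143 = 23.429; length term: −500/42 = −11.905
Tm = 81.5 + (-1.013) + 23.429 − 11.905 = 92.011 → 92.0°C

92.0°C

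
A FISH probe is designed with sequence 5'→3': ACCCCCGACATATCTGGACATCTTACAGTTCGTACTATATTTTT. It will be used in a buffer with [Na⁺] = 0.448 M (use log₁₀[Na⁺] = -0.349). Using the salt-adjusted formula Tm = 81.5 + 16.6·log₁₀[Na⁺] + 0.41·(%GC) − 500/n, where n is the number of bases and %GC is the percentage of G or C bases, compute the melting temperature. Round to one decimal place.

Length n = 44. Scanning the sequence gives C=12, A=11, G=5, T=16.
G+C = 17, so %GC = 17/44 × 100 = 38.636%
Salt term: 16.6 × (-0.349) = -5.793
GC term: 0.41 × 38.636 = 15.841; length term: −500/44 = −11.364
Tm = 81.5 + (-5.793) + 15.841 − 11.364 = 80.184 → 80.2°C

80.2°C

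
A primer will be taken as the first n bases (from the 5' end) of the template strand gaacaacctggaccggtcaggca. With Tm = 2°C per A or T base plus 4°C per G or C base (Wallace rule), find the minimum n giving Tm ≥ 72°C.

First 21 bases: GAACAACCTGGACCGGTCAGG → Tm = 68°C (< 72°C)
First 22 bases: GAACAACCTGGACCGGTCAGGC → Tm = 72°C (≥ 72°C)
Each additional base adds 2°C (A/T) or 4°C (G/C), so Tm is non-decreasing in n; n = 22 is the first length to reach 72°C.

n = 22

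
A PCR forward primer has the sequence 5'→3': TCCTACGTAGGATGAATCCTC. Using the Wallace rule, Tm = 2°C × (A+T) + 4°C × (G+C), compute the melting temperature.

62°C

Counting bases: T=6, A=5, C=6, G=4
AT pairs contribute 11, GC pairs contribute 10.
Tm = 2(11) + 4(10) = 22 + 40 = 62°C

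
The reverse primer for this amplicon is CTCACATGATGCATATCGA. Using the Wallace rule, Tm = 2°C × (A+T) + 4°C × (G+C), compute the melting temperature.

Scanning the sequence gives G=3, T=5, C=5, A=6.
AT pairs contribute 11, GC pairs contribute 8.
Tm = 2(11) + 4(8) = 22 + 32 = 54°C

54°C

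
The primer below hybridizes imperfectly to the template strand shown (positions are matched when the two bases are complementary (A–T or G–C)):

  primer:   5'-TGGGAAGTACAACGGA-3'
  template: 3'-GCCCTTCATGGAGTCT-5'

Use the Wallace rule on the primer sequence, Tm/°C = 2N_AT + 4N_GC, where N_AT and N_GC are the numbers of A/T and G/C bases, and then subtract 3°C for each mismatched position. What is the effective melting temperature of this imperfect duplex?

36°C

Primer base counts: A=6, T=2, G=6, C=2 → A+T=8, G+C=8
Perfect-match Tm = 2(8) + 4(8) = 16 + 32 = 48°C
Mismatches (positions where the bases are not complementary): 4 (at positions 1, 11, 12, 14)
Effective Tm = 48 − 4×3 = 48 − 12 = 36°C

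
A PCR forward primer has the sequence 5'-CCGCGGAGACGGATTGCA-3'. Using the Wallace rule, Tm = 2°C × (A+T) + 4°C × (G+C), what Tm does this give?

Scanning the sequence gives G=7, A=4, C=5, T=2.
So N_AT = 6 and N_GC = 12.
Tm = 4·12 + 2·6 = 48 + 12 = 60°C

60°C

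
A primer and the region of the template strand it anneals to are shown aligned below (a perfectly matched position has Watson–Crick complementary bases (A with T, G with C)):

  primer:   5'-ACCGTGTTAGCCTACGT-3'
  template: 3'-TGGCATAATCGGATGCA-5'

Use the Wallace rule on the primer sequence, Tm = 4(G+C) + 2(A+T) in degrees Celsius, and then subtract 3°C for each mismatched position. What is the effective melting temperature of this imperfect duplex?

Primer base counts: A=3, T=5, G=4, C=5 → A+T=8, G+C=9
Perfect-match Tm = 2(8) + 4(9) = 16 + 36 = 52°C
Mismatches (positions where the bases are not complementary): 1 (at position 6)
Effective Tm = 52 − 1×3 = 52 − 3 = 49°C

49°C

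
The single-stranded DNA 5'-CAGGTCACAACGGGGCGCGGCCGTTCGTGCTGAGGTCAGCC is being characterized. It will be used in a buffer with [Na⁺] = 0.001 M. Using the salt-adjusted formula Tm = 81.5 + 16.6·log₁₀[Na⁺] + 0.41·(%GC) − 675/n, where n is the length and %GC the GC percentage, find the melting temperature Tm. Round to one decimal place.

Length n = 41. A=6, G=16, C=13, T=6
G+C = 29, so %GC = 29/41 × 100 = 70.732%
Salt term: 16.6 × (-3) = -49.8
GC term: 0.41 × 70.732 = 29; length term: −675/41 = −16.463
Tm = 81.5 + (-49.8) + 29 − 16.463 = 44.237 → 44.2°C

44.2°C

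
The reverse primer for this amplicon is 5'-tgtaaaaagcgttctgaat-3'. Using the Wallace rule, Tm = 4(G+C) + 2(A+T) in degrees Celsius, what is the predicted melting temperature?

Base counts: A=7, T=6, G=4, C=2
A+T = 13, G+C = 6
Tm = 4·6 + 2·13 = 24 + 26 = 50°C

50°C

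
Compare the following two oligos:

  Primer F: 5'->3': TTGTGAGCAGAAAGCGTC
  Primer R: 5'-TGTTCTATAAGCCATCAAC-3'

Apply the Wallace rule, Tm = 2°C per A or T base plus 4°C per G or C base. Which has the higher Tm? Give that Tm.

Primer F: A+T=9, G+C=9 → Tm = 2(9)+4(9) = 54°C
Primer R: A+T=12, G+C=7 → Tm = 2(12)+4(7) = 52°C
54°C vs 52°C → primer F is higher.

Primer F, 54°C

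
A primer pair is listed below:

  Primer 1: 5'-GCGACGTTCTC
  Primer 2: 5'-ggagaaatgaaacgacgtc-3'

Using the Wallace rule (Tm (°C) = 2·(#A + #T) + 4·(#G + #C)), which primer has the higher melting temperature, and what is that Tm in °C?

Primer 1: A+T=4, G+C=7 → Tm = 2(4)+4(7) = 36°C
Primer 2: A+T=10, G+C=9 → Tm = 2(10)+4(9) = 56°C
36°C vs 56°C → primer 2 is higher.

Primer 2, 56°C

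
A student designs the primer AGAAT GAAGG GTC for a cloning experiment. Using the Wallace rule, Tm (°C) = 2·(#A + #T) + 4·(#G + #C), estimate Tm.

38°C

T=2, C=1, G=5, A=5
So N_AT = 7 and N_GC = 6.
Tm = 4·6 + 2·7 = 24 + 14 = 38°C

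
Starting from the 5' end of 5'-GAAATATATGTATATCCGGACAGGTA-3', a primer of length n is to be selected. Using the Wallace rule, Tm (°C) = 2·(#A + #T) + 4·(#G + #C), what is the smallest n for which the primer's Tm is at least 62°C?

n = 23

First 22 bases: GAAATATATGTATATCCGGACA → Tm = 58°C (< 62°C)
First 23 bases: GAAATATATGTATATCCGGACAG → Tm = 62°C (≥ 62°C)
Each additional base adds 2°C (A/T) or 4°C (G/C), so Tm is non-decreasing in n; n = 23 is the first length to reach 62°C.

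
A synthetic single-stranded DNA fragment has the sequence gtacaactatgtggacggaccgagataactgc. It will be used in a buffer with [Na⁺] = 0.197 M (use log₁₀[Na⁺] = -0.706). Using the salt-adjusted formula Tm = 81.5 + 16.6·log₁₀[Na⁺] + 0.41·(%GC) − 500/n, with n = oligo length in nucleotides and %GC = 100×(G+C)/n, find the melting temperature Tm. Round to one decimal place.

74.7°C

Length n = 32. Base counts: A=10, T=6, G=9, C=7
G+C = 16, so %GC = 16/32 × 100 = 50%
Salt term: 16.6 × (-0.706) = -11.72
GC term: 0.41 × 50 = 20.5; length term: −500/32 = −15.625
Tm = 81.5 + (-11.72) + 20.5 − 15.625 = 74.655 → 74.7°C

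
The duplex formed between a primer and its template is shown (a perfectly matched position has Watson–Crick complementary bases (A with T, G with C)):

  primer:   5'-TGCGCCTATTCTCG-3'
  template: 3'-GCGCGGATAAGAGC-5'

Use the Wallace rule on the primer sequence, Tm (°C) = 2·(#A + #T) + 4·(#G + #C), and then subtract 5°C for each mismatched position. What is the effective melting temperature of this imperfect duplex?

Primer base counts: A=1, T=5, G=3, C=5 → A+T=6, G+C=8
Perfect-match Tm = 2(6) + 4(8) = 12 + 32 = 44°C
Mismatches (positions where the bases are not complementary): 1 (at position 1)
Effective Tm = 44 − 1×5 = 44 − 5 = 39°C

39°C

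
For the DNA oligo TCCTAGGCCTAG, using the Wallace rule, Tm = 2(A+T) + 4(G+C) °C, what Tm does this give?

Counting bases: C=4, G=3, A=2, T=3
AT pairs contribute 5, GC pairs contribute 7.
Tm = 4·7 + 2·5 = 28 + 10 = 38°C

38°C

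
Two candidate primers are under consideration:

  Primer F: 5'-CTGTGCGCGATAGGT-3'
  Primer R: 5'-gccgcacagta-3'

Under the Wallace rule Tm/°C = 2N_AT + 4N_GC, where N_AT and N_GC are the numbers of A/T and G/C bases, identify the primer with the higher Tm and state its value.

Primer F, 48°C

Primer F: A+T=6, G+C=9 → Tm = 2(6)+4(9) = 48°C
Primer R: A+T=4, G+C=7 → Tm = 2(4)+4(7) = 36°C
48°C vs 36°C → primer F is higher.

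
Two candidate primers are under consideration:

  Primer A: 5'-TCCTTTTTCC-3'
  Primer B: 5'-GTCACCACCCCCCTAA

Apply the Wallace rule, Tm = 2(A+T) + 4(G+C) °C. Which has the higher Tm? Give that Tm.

Primer B, 52°C

Primer A: A+T=6, G+C=4 → Tm = 2(6)+4(4) = 28°C
Primer B: A+T=6, G+C=10 → Tm = 2(6)+4(10) = 52°C
28°C vs 52°C → primer B is higher.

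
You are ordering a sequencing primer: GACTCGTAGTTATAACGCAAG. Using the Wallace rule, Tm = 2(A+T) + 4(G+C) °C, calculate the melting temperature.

Base counts: A=7, C=4, G=5, T=5
AT pairs contribute 12, GC pairs contribute 9.
Tm = 2(12) + 4(9) = 24 + 36 = 60°C

60°C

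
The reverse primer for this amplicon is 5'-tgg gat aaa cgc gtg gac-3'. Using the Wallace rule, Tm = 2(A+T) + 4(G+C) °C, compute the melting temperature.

Counting bases: T=3, A=5, C=3, G=7
A+T = 8, G+C = 10
Tm = 2×8 + 4×10 = 56°C

56°C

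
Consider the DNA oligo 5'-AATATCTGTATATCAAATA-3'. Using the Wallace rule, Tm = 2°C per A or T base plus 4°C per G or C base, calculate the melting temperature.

Scanning the sequence gives A=9, T=7, C=2, G=1.
AT pairs contribute 16, GC pairs contribute 3.
Tm = 4·3 + 2·16 = 12 + 32 = 44°C

44°C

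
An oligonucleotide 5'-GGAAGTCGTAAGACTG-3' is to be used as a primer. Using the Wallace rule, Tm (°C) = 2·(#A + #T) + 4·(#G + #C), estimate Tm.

Counting bases: A=5, T=3, C=2, G=6
So N_AT = 8 and N_GC = 8.
Tm = 2(8) + 4(8) = 16 + 32 = 48°C

48°C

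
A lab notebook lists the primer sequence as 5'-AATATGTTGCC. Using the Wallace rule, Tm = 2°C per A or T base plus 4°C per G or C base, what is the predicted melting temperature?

Counting bases: T=4, G=2, C=2, A=3
A+T = 7, G+C = 4
Tm = 4·4 + 2·7 = 16 + 14 = 30°C

30°C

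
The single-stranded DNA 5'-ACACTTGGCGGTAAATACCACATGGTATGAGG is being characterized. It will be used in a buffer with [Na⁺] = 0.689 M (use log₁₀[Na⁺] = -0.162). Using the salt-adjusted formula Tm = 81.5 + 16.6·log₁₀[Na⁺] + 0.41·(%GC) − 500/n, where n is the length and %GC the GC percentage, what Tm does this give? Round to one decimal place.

Length n = 32. G=9, T=7, C=6, A=10
G+C = 15, so %GC = 15/32 × 100 = 46.875%
Salt term: 16.6 × (-0.162) = -2.689
GC term: 0.41 × 46.875 = 19.219; length term: −500/32 = −15.625
Tm = 81.5 + (-2.689) + 19.219 − 15.625 = 82.405 → 82.4°C

82.4°C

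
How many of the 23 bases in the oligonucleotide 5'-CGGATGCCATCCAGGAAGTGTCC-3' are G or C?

Scanning the sequence gives G=7, T=4, A=5, C=7.
G+C = 7 + 7 = 14

14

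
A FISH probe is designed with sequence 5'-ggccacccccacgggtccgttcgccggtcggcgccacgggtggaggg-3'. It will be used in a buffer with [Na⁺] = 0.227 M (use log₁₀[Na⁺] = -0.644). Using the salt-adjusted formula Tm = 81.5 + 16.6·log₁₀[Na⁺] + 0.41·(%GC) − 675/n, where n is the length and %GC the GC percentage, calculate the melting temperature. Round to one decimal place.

89.6°C

Length n = 47. T=5, C=18, A=4, G=20
G+C = 38, so %GC = 38/47 × 100 = 80.851%
Salt term: 16.6 × (-0.644) = -10.69
GC term: 0.41 × 80.851 = 33.149; length term: −675/47 = −14.362
Tm = 81.5 + (-10.69) + 33.149 − 14.362 = 89.597 → 89.6°C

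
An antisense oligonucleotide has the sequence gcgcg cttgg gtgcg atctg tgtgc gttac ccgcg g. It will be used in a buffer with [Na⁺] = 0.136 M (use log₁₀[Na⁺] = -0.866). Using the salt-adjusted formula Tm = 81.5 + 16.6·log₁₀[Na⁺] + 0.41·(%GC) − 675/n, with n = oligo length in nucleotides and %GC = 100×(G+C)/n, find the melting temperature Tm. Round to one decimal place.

Length n = 36. Scanning the sequence gives A=2, C=10, T=9, G=15.
G+C = 25, so %GC = 25/36 × 100 = 69.444%
Salt term: 16.6 × (-0.866) = -14.376
GC term: 0.41 × 69.444 = 28.472; length term: −675/36 = −18.75
Tm = 81.5 + (-14.376) + 28.472 − 18.75 = 76.846 → 76.8°C

76.8°C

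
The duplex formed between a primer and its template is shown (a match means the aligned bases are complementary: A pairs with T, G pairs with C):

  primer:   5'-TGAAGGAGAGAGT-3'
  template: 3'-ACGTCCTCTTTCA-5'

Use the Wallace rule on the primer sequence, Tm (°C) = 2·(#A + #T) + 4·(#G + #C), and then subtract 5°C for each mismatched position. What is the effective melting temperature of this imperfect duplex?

Primer base counts: A=5, T=2, G=6, C=0 → A+T=7, G+C=6
Perfect-match Tm = 2(7) + 4(6) = 14 + 24 = 38°C
Mismatches (positions where the bases are not complementary): 2 (at positions 3, 10)
Effective Tm = 38 − 2×5 = 38 − 10 = 28°C

28°C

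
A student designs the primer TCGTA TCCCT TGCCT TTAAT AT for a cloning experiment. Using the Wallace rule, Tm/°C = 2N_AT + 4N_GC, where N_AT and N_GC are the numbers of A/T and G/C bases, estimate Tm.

60°C

Scanning the sequence gives A=4, T=10, C=6, G=2.
A+T = 14, G+C = 8
Tm = 2×14 + 4×8 = 60°C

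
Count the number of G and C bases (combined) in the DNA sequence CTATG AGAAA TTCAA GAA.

Counting bases: C=2, G=3, A=9, T=4
Total G or C: 3 + 2 = 5

5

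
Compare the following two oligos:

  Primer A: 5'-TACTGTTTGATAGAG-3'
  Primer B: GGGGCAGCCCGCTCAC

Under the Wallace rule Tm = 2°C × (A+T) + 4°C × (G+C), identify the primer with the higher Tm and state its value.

Primer B, 58°C

Primer A: A+T=10, G+C=5 → Tm = 2(10)+4(5) = 40°C
Primer B: A+T=3, G+C=13 → Tm = 2(3)+4(13) = 58°C
40°C vs 58°C → primer B is higher.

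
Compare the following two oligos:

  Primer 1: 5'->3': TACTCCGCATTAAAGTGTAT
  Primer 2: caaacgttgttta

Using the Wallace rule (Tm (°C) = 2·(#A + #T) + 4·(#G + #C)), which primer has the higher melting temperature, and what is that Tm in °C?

Primer 1, 54°C

Primer 1: A+T=13, G+C=7 → Tm = 2(13)+4(7) = 54°C
Primer 2: A+T=9, G+C=4 → Tm = 2(9)+4(4) = 34°C
54°C vs 34°C → primer 1 is higher.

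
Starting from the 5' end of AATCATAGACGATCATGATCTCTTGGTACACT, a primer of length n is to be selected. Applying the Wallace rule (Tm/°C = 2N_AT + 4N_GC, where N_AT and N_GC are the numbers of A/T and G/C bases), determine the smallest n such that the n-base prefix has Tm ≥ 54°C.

First 19 bases: AATCATAGACGATCATGAT → Tm = 50°C (< 54°C)
First 20 bases: AATCATAGACGATCATGATC → Tm = 54°C (≥ 54°C)
Each additional base adds 2°C (A/T) or 4°C (G/C), so Tm is non-decreasing in n; n = 20 is the first length to reach 54°C.

n = 20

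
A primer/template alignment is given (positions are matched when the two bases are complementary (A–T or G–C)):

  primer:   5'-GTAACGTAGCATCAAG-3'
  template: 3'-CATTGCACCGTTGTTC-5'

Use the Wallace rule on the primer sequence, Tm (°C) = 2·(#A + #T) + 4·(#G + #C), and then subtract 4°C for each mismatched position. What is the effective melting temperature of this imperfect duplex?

Primer base counts: A=6, T=3, G=4, C=3 → A+T=9, G+C=7
Perfect-match Tm = 2(9) + 4(7) = 18 + 28 = 46°C
Mismatches (positions where the bases are not complementary): 2 (at positions 8, 12)
Effective Tm = 46 − 2×4 = 46 − 8 = 38°C

38°C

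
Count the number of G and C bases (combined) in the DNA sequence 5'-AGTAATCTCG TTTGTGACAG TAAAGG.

10

C=3, G=7, T=8, A=8
Total G or C: 7 + 3 = 10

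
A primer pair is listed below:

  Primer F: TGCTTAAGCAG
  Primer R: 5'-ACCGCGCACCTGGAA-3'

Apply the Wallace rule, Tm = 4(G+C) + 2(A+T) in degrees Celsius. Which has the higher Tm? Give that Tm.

Primer R, 50°C

Primer F: A+T=6, G+C=5 → Tm = 2(6)+4(5) = 32°C
Primer R: A+T=5, G+C=10 → Tm = 2(5)+4(10) = 50°C
32°C vs 50°C → primer R is higher.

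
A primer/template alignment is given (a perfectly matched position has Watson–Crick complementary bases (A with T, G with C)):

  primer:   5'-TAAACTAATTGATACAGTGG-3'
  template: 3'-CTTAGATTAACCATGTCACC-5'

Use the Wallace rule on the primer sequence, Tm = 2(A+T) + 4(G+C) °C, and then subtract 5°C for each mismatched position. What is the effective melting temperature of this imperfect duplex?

Primer base counts: A=8, T=6, G=4, C=2 → A+T=14, G+C=6
Perfect-match Tm = 2(14) + 4(6) = 28 + 24 = 52°C
Mismatches (positions where the bases are not complementary): 3 (at positions 1, 4, 12)
Effective Tm = 52 − 3×5 = 52 − 15 = 37°C

37°C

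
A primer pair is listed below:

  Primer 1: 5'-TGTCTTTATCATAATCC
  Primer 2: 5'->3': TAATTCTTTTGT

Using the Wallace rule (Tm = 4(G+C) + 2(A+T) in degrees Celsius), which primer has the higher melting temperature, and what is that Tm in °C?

Primer 1, 44°C

Primer 1: A+T=12, G+C=5 → Tm = 2(12)+4(5) = 44°C
Primer 2: A+T=10, G+C=2 → Tm = 2(10)+4(2) = 28°C
44°C vs 28°C → primer 1 is higher.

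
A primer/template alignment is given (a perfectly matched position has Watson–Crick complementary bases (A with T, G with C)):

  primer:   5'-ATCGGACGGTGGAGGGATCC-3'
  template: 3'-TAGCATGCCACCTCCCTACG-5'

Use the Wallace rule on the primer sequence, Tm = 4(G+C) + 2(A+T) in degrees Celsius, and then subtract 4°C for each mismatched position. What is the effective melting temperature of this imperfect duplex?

Primer base counts: A=4, T=3, G=9, C=4 → A+T=7, G+C=13
Perfect-match Tm = 2(7) + 4(13) = 14 + 52 = 66°C
Mismatches (positions where the bases are not complementary): 2 (at positions 5, 19)
Effective Tm = 66 − 2×4 = 66 − 8 = 58°C

58°C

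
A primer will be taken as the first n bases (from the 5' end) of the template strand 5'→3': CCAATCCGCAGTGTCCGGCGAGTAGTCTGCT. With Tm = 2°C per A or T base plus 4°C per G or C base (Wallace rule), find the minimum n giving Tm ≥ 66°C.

n = 20

First 19 bases: CCAATCCGCAGTGTCCGGC → Tm = 64°C (< 66°C)
First 20 bases: CCAATCCGCAGTGTCCGGCG → Tm = 68°C (≥ 66°C)
Since every base adds ≥2°C, Tm only increases with n, so the threshold is first crossed at n = 20.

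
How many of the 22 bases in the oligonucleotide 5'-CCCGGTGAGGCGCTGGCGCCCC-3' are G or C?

Base counts: T=2, C=10, G=9, A=1
G+C = 9 + 10 = 19

19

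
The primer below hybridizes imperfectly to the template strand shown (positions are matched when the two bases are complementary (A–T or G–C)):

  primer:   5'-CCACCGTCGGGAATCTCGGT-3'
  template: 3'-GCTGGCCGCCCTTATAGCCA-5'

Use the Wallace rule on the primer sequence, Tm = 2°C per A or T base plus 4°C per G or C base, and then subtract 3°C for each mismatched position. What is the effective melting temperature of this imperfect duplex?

Primer base counts: A=3, T=4, G=6, C=7 → A+T=7, G+C=13
Perfect-match Tm = 2(7) + 4(13) = 14 + 52 = 66°C
Mismatches (positions where the bases are not complementary): 3 (at positions 2, 7, 15)
Effective Tm = 66 − 3×3 = 66 − 9 = 57°C

57°C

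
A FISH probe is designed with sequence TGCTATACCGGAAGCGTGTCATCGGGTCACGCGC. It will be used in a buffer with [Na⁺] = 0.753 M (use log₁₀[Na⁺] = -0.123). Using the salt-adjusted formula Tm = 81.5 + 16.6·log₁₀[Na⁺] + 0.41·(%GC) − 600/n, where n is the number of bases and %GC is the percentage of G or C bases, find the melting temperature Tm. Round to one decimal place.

87.1°C

Length n = 34. G=11, T=7, C=10, A=6
G+C = 21, so %GC = 21/34 × 100 = 61.765%
Salt term: 16.6 × (-0.123) = -2.042
GC term: 0.41 × 61.765 = 25.324; length term: −600/34 = −17.647
Tm = 81.5 + (-2.042) + 25.324 − 17.647 = 87.135 → 87.1°C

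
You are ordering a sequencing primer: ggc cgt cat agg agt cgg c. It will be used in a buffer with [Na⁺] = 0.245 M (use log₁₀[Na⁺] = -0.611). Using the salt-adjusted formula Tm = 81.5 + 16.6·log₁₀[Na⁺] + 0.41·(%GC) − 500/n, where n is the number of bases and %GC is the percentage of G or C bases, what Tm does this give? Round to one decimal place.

73.1°C

Length n = 19. Base counts: A=3, G=8, C=5, T=3
G+C = 13, so %GC = 13/19 × 100 = 68.421%
Salt term: 16.6 × (-0.611) = -10.143
GC term: 0.41 × 68.421 = 28.053; length term: −500/19 = −26.316
Tm = 81.5 + (-10.143) + 28.053 − 26.316 = 73.094 → 73.1°C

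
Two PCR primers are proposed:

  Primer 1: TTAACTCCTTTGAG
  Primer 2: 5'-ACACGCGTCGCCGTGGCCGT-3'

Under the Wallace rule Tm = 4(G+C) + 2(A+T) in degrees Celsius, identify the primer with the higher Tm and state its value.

Primer 1: A+T=9, G+C=5 → Tm = 2(9)+4(5) = 38°C
Primer 2: A+T=5, G+C=15 → Tm = 2(5)+4(15) = 70°C
38°C vs 70°C → primer 2 is higher.

Primer 2, 70°C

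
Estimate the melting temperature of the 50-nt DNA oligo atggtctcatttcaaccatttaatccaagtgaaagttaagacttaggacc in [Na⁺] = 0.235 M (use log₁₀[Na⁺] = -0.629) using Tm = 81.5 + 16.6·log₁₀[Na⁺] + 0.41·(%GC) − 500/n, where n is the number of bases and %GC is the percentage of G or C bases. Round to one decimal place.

75.8°C

Length n = 50. C=10, T=15, G=8, A=17
G+C = 18, so %GC = 18/50 × 100 = 36%
Salt term: 16.6 × (-0.629) = -10.441
GC term: 0.41 × 36 = 14.76; length term: −500/50 = −10
Tm = 81.5 + (-10.441) + 14.76 − 10 = 75.819 → 75.8°C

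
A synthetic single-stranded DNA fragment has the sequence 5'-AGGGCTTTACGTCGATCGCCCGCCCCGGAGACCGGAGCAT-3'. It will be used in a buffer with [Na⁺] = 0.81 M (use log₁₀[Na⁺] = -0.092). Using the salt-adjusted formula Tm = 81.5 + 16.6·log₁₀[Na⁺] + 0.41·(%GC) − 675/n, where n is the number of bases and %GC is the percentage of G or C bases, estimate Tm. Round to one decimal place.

90.8°C

Length n = 40. Scanning the sequence gives A=7, C=14, G=13, T=6.
G+C = 27, so %GC = 27/40 × 100 = 67.5%
Salt term: 16.6 × (-0.092) = -1.527
GC term: 0.41 × 67.5 = 27.675; length term: −675/40 = −16.875
Tm = 81.5 + (-1.527) + 27.675 − 16.875 = 90.773 → 90.8°C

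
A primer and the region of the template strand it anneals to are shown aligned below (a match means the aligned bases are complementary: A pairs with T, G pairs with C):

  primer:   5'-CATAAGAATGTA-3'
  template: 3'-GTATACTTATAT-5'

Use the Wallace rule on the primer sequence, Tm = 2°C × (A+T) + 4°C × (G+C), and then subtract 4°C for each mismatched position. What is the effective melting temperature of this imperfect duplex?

22°C

Primer base counts: A=6, T=3, G=2, C=1 → A+T=9, G+C=3
Perfect-match Tm = 2(9) + 4(3) = 18 + 12 = 30°C
Mismatches (positions where the bases are not complementary): 2 (at positions 5, 10)
Effective Tm = 30 − 2×4 = 30 − 8 = 22°C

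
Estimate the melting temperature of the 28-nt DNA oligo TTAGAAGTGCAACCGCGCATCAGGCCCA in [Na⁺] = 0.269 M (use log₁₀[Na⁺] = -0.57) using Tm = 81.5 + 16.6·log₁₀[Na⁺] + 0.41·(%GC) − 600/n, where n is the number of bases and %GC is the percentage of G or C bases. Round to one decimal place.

74.0°C

Length n = 28. Base counts: T=4, C=9, G=7, A=8
G+C = 16, so %GC = 16/28 × 100 = 57.143%
Salt term: 16.6 × (-0.57) = -9.462
GC term: 0.41 × 57.143 = 23.429; length term: −600/28 = −21.429
Tm = 81.5 + (-9.462) + 23.429 − 21.429 = 74.038 → 74.0°C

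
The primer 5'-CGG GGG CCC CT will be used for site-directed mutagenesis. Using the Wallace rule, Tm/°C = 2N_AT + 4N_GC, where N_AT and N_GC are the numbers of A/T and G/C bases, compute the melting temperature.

G=5, T=1, C=5, A=0
AT pairs contribute 1, GC pairs contribute 10.
Tm = 2×1 + 4×10 = 42°C

42°C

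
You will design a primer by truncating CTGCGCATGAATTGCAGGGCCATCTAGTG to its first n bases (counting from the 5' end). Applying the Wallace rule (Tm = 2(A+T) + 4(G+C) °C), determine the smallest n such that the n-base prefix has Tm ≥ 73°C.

First 23 bases: CTGCGCATGAATTGCAGGGCCAT → Tm = 72°C (< 73°C)
First 24 bases: CTGCGCATGAATTGCAGGGCCATC → Tm = 76°C (≥ 73°C)
Each additional base adds 2°C (A/T) or 4°C (G/C), so Tm is non-decreasing in n; n = 24 is the first length to reach 73°C.

n = 24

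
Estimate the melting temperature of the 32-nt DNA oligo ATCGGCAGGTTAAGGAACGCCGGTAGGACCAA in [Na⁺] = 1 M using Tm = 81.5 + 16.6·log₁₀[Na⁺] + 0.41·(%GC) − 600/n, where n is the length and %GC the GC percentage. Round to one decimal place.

85.8°C

Length n = 32. Scanning the sequence gives A=10, G=11, C=7, T=4.
G+C = 18, so %GC = 18/32 × 100 = 56.25%
Salt term: 16.6 × (0) = 0
GC term: 0.41 × 56.25 = 23.062; length term: −600/32 = −18.75
Tm = 81.5 + (0) + 23.062 − 18.75 = 85.812 → 85.8°C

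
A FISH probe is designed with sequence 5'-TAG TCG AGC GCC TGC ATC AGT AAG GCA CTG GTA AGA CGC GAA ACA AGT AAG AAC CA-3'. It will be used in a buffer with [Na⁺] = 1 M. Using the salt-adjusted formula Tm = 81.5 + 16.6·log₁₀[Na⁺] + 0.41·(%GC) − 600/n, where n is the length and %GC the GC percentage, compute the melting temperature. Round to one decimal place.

91.3°C

Length n = 56. Base counts: C=13, A=20, T=8, G=15
G+C = 28, so %GC = 28/56 × 100 = 50%
Salt term: 16.6 × (0) = 0
GC term: 0.41 × 50 = 20.5; length term: −600/56 = −10.714
Tm = 81.5 + (0) + 20.5 − 10.714 = 91.286 → 91.3°C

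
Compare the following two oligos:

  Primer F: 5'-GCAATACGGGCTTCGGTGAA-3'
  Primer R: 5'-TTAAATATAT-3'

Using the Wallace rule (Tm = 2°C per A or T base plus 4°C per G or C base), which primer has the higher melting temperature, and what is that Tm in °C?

Primer F: A+T=9, G+C=11 → Tm = 2(9)+4(11) = 62°C
Primer R: A+T=10, G+C=0 → Tm = 2(10)+4(0) = 20°C
62°C vs 20°C → primer F is higher.

Primer F, 62°C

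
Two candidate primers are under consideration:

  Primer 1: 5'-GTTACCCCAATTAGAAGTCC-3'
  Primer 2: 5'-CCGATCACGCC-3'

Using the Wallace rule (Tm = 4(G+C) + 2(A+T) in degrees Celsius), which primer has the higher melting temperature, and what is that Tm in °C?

Primer 1, 58°C

Primer 1: A+T=11, G+C=9 → Tm = 2(11)+4(9) = 58°C
Primer 2: A+T=3, G+C=8 → Tm = 2(3)+4(8) = 38°C
58°C vs 38°C → primer 1 is higher.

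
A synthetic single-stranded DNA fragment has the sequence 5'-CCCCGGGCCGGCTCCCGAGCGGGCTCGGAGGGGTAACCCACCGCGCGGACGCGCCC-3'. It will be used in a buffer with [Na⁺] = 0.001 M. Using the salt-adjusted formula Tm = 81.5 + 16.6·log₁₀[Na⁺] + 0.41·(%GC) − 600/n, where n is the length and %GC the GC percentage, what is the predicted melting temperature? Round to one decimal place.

55.4°C

Length n = 56. T=3, G=22, A=6, C=25
G+C = 47, so %GC = 47/56 × 100 = 83.929%
Salt term: 16.6 × (-3) = -49.8
GC term: 0.41 × 83.929 = 34.411; length term: −600/56 = −10.714
Tm = 81.5 + (-49.8) + 34.411 − 10.714 = 55.397 → 55.4°C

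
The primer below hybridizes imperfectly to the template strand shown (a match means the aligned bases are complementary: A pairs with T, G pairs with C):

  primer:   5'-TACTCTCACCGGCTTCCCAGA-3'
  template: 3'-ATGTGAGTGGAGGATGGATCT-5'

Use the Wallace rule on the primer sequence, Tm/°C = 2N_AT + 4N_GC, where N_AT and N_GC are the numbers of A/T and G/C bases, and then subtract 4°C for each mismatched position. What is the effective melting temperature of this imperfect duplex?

Primer base counts: A=4, T=5, G=3, C=9 → A+T=9, G+C=12
Perfect-match Tm = 2(9) + 4(12) = 18 + 48 = 66°C
Mismatches (positions where the bases are not complementary): 5 (at positions 4, 11, 12, 15, 18)
Effective Tm = 66 − 5×4 = 66 − 20 = 46°C

46°C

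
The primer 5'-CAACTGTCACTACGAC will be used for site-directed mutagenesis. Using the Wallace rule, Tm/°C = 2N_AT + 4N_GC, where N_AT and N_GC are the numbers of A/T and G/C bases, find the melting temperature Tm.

48°C

Base counts: G=2, T=3, A=5, C=6
A+T = 8, G+C = 8
Tm = 2×8 + 4×8 = 48°C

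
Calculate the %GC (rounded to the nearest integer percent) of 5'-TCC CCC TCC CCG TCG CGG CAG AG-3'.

Scanning the sequence gives G=6, T=3, A=2, C=12.
G+C = 6 + 12 = 18 out of 23 bases
%GC = 18/23 × 100 = 78.26% ≈ 78%

78%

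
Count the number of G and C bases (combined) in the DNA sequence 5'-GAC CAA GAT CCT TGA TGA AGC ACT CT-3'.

Scanning the sequence gives A=8, G=5, C=7, T=6.
G+C = 5 + 7 = 12

12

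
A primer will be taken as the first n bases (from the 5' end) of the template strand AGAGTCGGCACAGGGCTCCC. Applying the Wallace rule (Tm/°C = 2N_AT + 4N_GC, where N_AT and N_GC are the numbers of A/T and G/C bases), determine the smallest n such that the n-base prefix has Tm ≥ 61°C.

First 18 bases: AGAGTCGGCACAGGGCTC → Tm = 60°C (< 61°C)
First 19 bases: AGAGTCGGCACAGGGCTCC → Tm = 64°C (≥ 61°C)
Each additional base adds 2°C (A/T) or 4°C (G/C), so Tm is non-decreasing in n; n = 19 is the first length to reach 61°C.

n = 19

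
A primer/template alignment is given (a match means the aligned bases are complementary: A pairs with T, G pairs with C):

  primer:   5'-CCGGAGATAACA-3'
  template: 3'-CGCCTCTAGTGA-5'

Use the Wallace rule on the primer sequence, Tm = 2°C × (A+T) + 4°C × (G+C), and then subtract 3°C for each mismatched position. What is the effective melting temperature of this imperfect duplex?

Primer base counts: A=5, T=1, G=3, C=3 → A+T=6, G+C=6
Perfect-match Tm = 2(6) + 4(6) = 12 + 24 = 36°C
Mismatches (positions where the bases are not complementary): 3 (at positions 1, 9, 12)
Effective Tm = 36 − 3×3 = 36 − 9 = 27°C

27°C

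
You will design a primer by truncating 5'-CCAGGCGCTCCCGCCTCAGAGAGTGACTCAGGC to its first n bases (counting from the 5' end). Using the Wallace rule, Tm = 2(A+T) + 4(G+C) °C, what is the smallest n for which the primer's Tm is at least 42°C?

n = 12

First 11 bases: CCAGGCGCTCC → Tm = 40°C (< 42°C)
First 12 bases: CCAGGCGCTCCC → Tm = 44°C (≥ 42°C)
Each additional base adds 2°C (A/T) or 4°C (G/C), so Tm is non-decreasing in n; n = 12 is the first length to reach 42°C.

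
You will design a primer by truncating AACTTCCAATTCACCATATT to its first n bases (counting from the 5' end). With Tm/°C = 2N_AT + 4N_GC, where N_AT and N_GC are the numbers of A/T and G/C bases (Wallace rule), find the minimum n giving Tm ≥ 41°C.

n = 15

First 14 bases: AACTTCCAATTCAC → Tm = 38°C (< 41°C)
First 15 bases: AACTTCCAATTCACC → Tm = 42°C (≥ 41°C)
Since every base adds ≥2°C, Tm only increases with n, so the threshold is first crossed at n = 15.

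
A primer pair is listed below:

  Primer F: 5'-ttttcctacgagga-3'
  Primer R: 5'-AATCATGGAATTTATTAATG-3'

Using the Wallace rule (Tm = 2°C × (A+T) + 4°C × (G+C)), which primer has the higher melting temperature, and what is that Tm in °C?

Primer F: A+T=8, G+C=6 → Tm = 2(8)+4(6) = 40°C
Primer R: A+T=16, G+C=4 → Tm = 2(16)+4(4) = 48°C
40°C vs 48°C → primer R is higher.

Primer R, 48°C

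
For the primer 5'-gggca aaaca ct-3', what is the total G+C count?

6

Scanning the sequence gives T=1, C=3, A=5, G=3.
G+C = 3 + 3 = 6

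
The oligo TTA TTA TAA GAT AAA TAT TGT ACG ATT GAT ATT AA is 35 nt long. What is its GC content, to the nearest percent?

14%

Counting bases: A=15, T=15, C=1, G=4
G+C = 4 + 1 = 5 out of 35 bases
%GC = 5/35 × 100 = 14.29% ≈ 14%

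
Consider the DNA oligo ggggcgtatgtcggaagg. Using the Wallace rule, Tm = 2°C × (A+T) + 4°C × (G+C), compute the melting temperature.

60°C

Scanning the sequence gives T=3, G=10, A=3, C=2.
So N_AT = 6 and N_GC = 12.
Tm = 2×6 + 4×12 = 60°C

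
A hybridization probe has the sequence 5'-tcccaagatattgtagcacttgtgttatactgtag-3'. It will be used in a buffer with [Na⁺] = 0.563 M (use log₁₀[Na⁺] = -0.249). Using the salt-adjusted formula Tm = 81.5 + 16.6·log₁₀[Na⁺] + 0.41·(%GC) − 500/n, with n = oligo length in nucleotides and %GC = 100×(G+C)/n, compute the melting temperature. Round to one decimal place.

78.3°C

Length n = 35. Base counts: T=13, G=7, A=9, C=6
G+C = 13, so %GC = 13/35 × 100 = 37.143%
Salt term: 16.6 × (-0.249) = -4.133
GC term: 0.41 × 37.143 = 15.229; length term: −500/35 = −14.286
Tm = 81.5 + (-4.133) + 15.229 − 14.286 = 78.31 → 78.3°C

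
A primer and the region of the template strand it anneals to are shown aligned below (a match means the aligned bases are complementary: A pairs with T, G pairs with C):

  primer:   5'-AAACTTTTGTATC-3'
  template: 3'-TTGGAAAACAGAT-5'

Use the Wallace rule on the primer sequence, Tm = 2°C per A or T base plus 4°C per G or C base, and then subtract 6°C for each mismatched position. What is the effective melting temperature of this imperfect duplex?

14°C

Primer base counts: A=4, T=6, G=1, C=2 → A+T=10, G+C=3
Perfect-match Tm = 2(10) + 4(3) = 20 + 12 = 32°C
Mismatches (positions where the bases are not complementary): 3 (at positions 3, 11, 13)
Effective Tm = 32 − 3×6 = 32 − 18 = 14°C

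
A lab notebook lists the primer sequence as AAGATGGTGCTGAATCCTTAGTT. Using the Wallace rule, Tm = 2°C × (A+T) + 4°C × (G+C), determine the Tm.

Scanning the sequence gives C=3, A=6, G=6, T=8.
A+T = 14, G+C = 9
Tm = 2×14 + 4×9 = 64°C

64°C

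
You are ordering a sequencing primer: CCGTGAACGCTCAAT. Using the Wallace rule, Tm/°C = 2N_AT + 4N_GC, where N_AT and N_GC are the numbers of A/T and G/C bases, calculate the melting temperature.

Scanning the sequence gives G=3, T=3, C=5, A=4.
So N_AT = 7 and N_GC = 8.
Tm = 4·8 + 2·7 = 32 + 14 = 46°C

46°C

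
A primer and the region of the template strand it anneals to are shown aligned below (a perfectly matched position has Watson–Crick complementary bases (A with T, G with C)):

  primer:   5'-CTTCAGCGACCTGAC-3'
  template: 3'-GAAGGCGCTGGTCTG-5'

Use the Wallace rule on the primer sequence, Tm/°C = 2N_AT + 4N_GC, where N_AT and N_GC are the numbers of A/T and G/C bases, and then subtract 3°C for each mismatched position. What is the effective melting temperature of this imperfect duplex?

Primer base counts: A=3, T=3, G=3, C=6 → A+T=6, G+C=9
Perfect-match Tm = 2(6) + 4(9) = 12 + 36 = 48°C
Mismatches (positions where the bases are not complementary): 2 (at positions 5, 12)
Effective Tm = 48 − 2×3 = 48 − 6 = 42°C

42°C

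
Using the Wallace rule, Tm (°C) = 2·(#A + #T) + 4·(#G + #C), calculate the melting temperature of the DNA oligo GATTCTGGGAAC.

Scanning the sequence gives A=3, G=4, T=3, C=2.
AT pairs contribute 6, GC pairs contribute 6.
Tm = 2(6) + 4(6) = 12 + 24 = 36°C

36°C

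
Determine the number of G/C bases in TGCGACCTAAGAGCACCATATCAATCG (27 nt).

T=5, C=8, G=5, A=9
Total G or C: 5 + 8 = 13

13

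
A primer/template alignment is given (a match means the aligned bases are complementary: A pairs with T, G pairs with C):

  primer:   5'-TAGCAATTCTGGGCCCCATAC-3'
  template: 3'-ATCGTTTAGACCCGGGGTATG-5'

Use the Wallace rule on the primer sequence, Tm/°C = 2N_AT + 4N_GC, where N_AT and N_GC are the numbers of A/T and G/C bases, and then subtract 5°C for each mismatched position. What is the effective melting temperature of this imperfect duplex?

59°C

Primer base counts: A=5, T=5, G=4, C=7 → A+T=10, G+C=11
Perfect-match Tm = 2(10) + 4(11) = 20 + 44 = 64°C
Mismatches (positions where the bases are not complementary): 1 (at position 7)
Effective Tm = 64 − 1×5 = 64 − 5 = 59°C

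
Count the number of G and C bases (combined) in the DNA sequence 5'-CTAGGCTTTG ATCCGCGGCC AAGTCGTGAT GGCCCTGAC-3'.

Counting bases: G=12, A=6, T=9, C=12
Total G or C: 12 + 12 = 24

24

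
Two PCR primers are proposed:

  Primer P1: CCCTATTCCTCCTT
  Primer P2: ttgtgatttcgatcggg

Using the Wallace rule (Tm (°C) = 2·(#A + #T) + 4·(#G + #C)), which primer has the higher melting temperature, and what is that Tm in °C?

Primer P1: A+T=7, G+C=7 → Tm = 2(7)+4(7) = 42°C
Primer P2: A+T=9, G+C=8 → Tm = 2(9)+4(8) = 50°C
42°C vs 50°C → primer P2 is higher.

Primer P2, 50°C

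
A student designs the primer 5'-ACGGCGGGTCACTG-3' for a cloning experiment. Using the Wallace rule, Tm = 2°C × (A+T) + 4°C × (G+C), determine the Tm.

Base counts: T=2, A=2, G=6, C=4
A+T = 4, G+C = 10
Tm = 4·10 + 2·4 = 40 + 8 = 48°C

48°C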